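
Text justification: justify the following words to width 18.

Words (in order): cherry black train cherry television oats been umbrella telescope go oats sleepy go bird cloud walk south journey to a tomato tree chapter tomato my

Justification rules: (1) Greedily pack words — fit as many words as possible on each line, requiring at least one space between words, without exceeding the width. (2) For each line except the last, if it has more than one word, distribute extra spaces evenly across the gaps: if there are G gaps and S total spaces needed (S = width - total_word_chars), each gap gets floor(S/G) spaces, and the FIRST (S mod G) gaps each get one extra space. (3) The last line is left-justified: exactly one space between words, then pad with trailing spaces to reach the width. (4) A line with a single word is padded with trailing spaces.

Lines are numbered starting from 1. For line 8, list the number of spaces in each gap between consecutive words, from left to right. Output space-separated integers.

Line 1: ['cherry', 'black', 'train'] (min_width=18, slack=0)
Line 2: ['cherry', 'television'] (min_width=17, slack=1)
Line 3: ['oats', 'been', 'umbrella'] (min_width=18, slack=0)
Line 4: ['telescope', 'go', 'oats'] (min_width=17, slack=1)
Line 5: ['sleepy', 'go', 'bird'] (min_width=14, slack=4)
Line 6: ['cloud', 'walk', 'south'] (min_width=16, slack=2)
Line 7: ['journey', 'to', 'a'] (min_width=12, slack=6)
Line 8: ['tomato', 'tree'] (min_width=11, slack=7)
Line 9: ['chapter', 'tomato', 'my'] (min_width=17, slack=1)

Answer: 8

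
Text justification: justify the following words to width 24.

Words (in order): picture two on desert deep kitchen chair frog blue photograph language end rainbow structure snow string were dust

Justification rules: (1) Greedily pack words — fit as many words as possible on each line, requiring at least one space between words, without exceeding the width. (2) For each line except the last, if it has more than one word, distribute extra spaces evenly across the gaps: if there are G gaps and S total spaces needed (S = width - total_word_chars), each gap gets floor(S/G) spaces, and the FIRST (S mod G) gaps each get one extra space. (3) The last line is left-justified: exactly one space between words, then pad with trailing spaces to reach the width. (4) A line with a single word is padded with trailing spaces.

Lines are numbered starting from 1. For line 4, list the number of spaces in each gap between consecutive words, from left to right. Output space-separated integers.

Answer: 3 2

Derivation:
Line 1: ['picture', 'two', 'on', 'desert'] (min_width=21, slack=3)
Line 2: ['deep', 'kitchen', 'chair', 'frog'] (min_width=23, slack=1)
Line 3: ['blue', 'photograph', 'language'] (min_width=24, slack=0)
Line 4: ['end', 'rainbow', 'structure'] (min_width=21, slack=3)
Line 5: ['snow', 'string', 'were', 'dust'] (min_width=21, slack=3)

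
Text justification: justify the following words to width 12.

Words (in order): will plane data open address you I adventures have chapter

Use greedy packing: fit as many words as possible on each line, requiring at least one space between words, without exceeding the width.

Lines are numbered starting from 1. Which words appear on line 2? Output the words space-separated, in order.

Answer: data open

Derivation:
Line 1: ['will', 'plane'] (min_width=10, slack=2)
Line 2: ['data', 'open'] (min_width=9, slack=3)
Line 3: ['address', 'you'] (min_width=11, slack=1)
Line 4: ['I', 'adventures'] (min_width=12, slack=0)
Line 5: ['have', 'chapter'] (min_width=12, slack=0)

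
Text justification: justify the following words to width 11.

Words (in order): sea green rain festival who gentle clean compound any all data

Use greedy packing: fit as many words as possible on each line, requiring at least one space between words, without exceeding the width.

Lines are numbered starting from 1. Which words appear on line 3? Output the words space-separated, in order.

Line 1: ['sea', 'green'] (min_width=9, slack=2)
Line 2: ['rain'] (min_width=4, slack=7)
Line 3: ['festival'] (min_width=8, slack=3)
Line 4: ['who', 'gentle'] (min_width=10, slack=1)
Line 5: ['clean'] (min_width=5, slack=6)
Line 6: ['compound'] (min_width=8, slack=3)
Line 7: ['any', 'all'] (min_width=7, slack=4)
Line 8: ['data'] (min_width=4, slack=7)

Answer: festival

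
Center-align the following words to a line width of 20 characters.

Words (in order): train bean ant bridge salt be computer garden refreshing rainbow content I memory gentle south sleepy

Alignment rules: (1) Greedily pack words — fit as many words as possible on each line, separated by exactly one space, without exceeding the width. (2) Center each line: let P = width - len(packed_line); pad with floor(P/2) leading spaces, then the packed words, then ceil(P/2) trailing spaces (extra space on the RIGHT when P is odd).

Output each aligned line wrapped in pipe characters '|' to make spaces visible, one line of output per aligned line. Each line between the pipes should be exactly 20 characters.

Answer: |   train bean ant   |
|   bridge salt be   |
|  computer garden   |
| refreshing rainbow |
|  content I memory  |
|gentle south sleepy |

Derivation:
Line 1: ['train', 'bean', 'ant'] (min_width=14, slack=6)
Line 2: ['bridge', 'salt', 'be'] (min_width=14, slack=6)
Line 3: ['computer', 'garden'] (min_width=15, slack=5)
Line 4: ['refreshing', 'rainbow'] (min_width=18, slack=2)
Line 5: ['content', 'I', 'memory'] (min_width=16, slack=4)
Line 6: ['gentle', 'south', 'sleepy'] (min_width=19, slack=1)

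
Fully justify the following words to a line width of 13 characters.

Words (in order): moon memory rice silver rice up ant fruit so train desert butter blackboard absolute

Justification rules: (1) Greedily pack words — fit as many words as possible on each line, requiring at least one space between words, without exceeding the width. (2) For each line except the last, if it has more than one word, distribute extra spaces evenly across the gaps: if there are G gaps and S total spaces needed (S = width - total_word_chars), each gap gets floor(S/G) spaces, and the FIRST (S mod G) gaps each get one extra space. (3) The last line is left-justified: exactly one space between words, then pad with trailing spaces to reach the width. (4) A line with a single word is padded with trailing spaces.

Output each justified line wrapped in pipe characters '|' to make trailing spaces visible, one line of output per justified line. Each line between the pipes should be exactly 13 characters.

Line 1: ['moon', 'memory'] (min_width=11, slack=2)
Line 2: ['rice', 'silver'] (min_width=11, slack=2)
Line 3: ['rice', 'up', 'ant'] (min_width=11, slack=2)
Line 4: ['fruit', 'so'] (min_width=8, slack=5)
Line 5: ['train', 'desert'] (min_width=12, slack=1)
Line 6: ['butter'] (min_width=6, slack=7)
Line 7: ['blackboard'] (min_width=10, slack=3)
Line 8: ['absolute'] (min_width=8, slack=5)

Answer: |moon   memory|
|rice   silver|
|rice  up  ant|
|fruit      so|
|train  desert|
|butter       |
|blackboard   |
|absolute     |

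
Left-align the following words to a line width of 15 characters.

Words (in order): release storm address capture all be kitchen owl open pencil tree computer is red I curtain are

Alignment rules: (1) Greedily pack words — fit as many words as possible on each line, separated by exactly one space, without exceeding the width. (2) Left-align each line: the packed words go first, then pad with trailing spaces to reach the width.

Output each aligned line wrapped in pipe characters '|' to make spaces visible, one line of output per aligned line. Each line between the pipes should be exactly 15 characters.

Line 1: ['release', 'storm'] (min_width=13, slack=2)
Line 2: ['address', 'capture'] (min_width=15, slack=0)
Line 3: ['all', 'be', 'kitchen'] (min_width=14, slack=1)
Line 4: ['owl', 'open', 'pencil'] (min_width=15, slack=0)
Line 5: ['tree', 'computer'] (min_width=13, slack=2)
Line 6: ['is', 'red', 'I'] (min_width=8, slack=7)
Line 7: ['curtain', 'are'] (min_width=11, slack=4)

Answer: |release storm  |
|address capture|
|all be kitchen |
|owl open pencil|
|tree computer  |
|is red I       |
|curtain are    |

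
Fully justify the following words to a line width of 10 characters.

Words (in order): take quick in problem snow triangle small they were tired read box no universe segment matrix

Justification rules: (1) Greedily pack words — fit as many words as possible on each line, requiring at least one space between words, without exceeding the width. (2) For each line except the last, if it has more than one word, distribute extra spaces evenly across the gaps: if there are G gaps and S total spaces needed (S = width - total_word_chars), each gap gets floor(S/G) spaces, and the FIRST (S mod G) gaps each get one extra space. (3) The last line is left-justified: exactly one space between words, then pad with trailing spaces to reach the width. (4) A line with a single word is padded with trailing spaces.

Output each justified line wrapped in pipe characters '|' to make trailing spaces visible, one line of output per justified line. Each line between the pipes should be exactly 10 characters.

Answer: |take quick|
|in problem|
|snow      |
|triangle  |
|small they|
|were tired|
|read   box|
|no        |
|universe  |
|segment   |
|matrix    |

Derivation:
Line 1: ['take', 'quick'] (min_width=10, slack=0)
Line 2: ['in', 'problem'] (min_width=10, slack=0)
Line 3: ['snow'] (min_width=4, slack=6)
Line 4: ['triangle'] (min_width=8, slack=2)
Line 5: ['small', 'they'] (min_width=10, slack=0)
Line 6: ['were', 'tired'] (min_width=10, slack=0)
Line 7: ['read', 'box'] (min_width=8, slack=2)
Line 8: ['no'] (min_width=2, slack=8)
Line 9: ['universe'] (min_width=8, slack=2)
Line 10: ['segment'] (min_width=7, slack=3)
Line 11: ['matrix'] (min_width=6, slack=4)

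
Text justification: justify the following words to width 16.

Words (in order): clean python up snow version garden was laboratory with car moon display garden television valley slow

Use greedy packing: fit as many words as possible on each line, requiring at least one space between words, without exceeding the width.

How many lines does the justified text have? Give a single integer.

Answer: 8

Derivation:
Line 1: ['clean', 'python', 'up'] (min_width=15, slack=1)
Line 2: ['snow', 'version'] (min_width=12, slack=4)
Line 3: ['garden', 'was'] (min_width=10, slack=6)
Line 4: ['laboratory', 'with'] (min_width=15, slack=1)
Line 5: ['car', 'moon', 'display'] (min_width=16, slack=0)
Line 6: ['garden'] (min_width=6, slack=10)
Line 7: ['television'] (min_width=10, slack=6)
Line 8: ['valley', 'slow'] (min_width=11, slack=5)
Total lines: 8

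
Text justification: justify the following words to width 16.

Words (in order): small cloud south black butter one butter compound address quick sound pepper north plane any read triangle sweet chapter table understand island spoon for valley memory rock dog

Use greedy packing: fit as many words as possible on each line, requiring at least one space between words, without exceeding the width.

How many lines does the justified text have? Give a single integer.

Answer: 13

Derivation:
Line 1: ['small', 'cloud'] (min_width=11, slack=5)
Line 2: ['south', 'black'] (min_width=11, slack=5)
Line 3: ['butter', 'one'] (min_width=10, slack=6)
Line 4: ['butter', 'compound'] (min_width=15, slack=1)
Line 5: ['address', 'quick'] (min_width=13, slack=3)
Line 6: ['sound', 'pepper'] (min_width=12, slack=4)
Line 7: ['north', 'plane', 'any'] (min_width=15, slack=1)
Line 8: ['read', 'triangle'] (min_width=13, slack=3)
Line 9: ['sweet', 'chapter'] (min_width=13, slack=3)
Line 10: ['table', 'understand'] (min_width=16, slack=0)
Line 11: ['island', 'spoon', 'for'] (min_width=16, slack=0)
Line 12: ['valley', 'memory'] (min_width=13, slack=3)
Line 13: ['rock', 'dog'] (min_width=8, slack=8)
Total lines: 13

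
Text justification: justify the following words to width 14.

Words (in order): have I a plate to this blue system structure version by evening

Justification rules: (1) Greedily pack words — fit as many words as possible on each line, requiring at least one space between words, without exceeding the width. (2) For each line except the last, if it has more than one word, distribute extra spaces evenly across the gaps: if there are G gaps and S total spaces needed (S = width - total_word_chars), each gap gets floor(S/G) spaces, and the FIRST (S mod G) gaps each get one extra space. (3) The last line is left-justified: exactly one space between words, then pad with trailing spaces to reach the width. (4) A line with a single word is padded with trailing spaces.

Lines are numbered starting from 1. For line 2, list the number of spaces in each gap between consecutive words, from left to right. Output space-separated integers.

Answer: 2 2

Derivation:
Line 1: ['have', 'I', 'a', 'plate'] (min_width=14, slack=0)
Line 2: ['to', 'this', 'blue'] (min_width=12, slack=2)
Line 3: ['system'] (min_width=6, slack=8)
Line 4: ['structure'] (min_width=9, slack=5)
Line 5: ['version', 'by'] (min_width=10, slack=4)
Line 6: ['evening'] (min_width=7, slack=7)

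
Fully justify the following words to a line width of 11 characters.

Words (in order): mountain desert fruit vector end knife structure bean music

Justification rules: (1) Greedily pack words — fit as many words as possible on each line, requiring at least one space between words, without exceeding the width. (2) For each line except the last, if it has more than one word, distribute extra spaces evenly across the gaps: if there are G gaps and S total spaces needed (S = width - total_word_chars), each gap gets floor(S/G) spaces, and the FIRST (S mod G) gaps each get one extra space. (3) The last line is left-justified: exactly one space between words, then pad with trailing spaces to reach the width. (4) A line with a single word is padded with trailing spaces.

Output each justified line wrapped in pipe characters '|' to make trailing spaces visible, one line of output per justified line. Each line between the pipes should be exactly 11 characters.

Line 1: ['mountain'] (min_width=8, slack=3)
Line 2: ['desert'] (min_width=6, slack=5)
Line 3: ['fruit'] (min_width=5, slack=6)
Line 4: ['vector', 'end'] (min_width=10, slack=1)
Line 5: ['knife'] (min_width=5, slack=6)
Line 6: ['structure'] (min_width=9, slack=2)
Line 7: ['bean', 'music'] (min_width=10, slack=1)

Answer: |mountain   |
|desert     |
|fruit      |
|vector  end|
|knife      |
|structure  |
|bean music |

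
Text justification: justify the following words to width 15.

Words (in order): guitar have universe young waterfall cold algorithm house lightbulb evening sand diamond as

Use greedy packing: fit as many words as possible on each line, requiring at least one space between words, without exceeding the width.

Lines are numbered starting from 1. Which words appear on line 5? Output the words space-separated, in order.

Answer: lightbulb

Derivation:
Line 1: ['guitar', 'have'] (min_width=11, slack=4)
Line 2: ['universe', 'young'] (min_width=14, slack=1)
Line 3: ['waterfall', 'cold'] (min_width=14, slack=1)
Line 4: ['algorithm', 'house'] (min_width=15, slack=0)
Line 5: ['lightbulb'] (min_width=9, slack=6)
Line 6: ['evening', 'sand'] (min_width=12, slack=3)
Line 7: ['diamond', 'as'] (min_width=10, slack=5)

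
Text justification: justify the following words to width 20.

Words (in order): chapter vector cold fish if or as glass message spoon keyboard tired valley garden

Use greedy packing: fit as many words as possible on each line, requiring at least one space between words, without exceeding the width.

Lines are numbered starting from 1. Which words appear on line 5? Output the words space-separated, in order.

Line 1: ['chapter', 'vector', 'cold'] (min_width=19, slack=1)
Line 2: ['fish', 'if', 'or', 'as', 'glass'] (min_width=19, slack=1)
Line 3: ['message', 'spoon'] (min_width=13, slack=7)
Line 4: ['keyboard', 'tired'] (min_width=14, slack=6)
Line 5: ['valley', 'garden'] (min_width=13, slack=7)

Answer: valley garden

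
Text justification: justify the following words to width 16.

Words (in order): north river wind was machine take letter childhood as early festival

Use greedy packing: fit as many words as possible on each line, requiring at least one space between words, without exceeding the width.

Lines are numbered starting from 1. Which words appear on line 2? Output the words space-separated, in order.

Answer: was machine take

Derivation:
Line 1: ['north', 'river', 'wind'] (min_width=16, slack=0)
Line 2: ['was', 'machine', 'take'] (min_width=16, slack=0)
Line 3: ['letter', 'childhood'] (min_width=16, slack=0)
Line 4: ['as', 'early'] (min_width=8, slack=8)
Line 5: ['festival'] (min_width=8, slack=8)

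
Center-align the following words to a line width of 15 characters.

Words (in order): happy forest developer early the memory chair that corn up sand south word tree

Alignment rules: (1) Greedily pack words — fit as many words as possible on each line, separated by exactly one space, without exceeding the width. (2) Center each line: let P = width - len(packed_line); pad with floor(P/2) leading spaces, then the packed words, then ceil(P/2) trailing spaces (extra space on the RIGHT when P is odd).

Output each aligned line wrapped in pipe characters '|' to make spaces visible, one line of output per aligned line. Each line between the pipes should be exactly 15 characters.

Answer: | happy forest  |
|developer early|
|  the memory   |
|chair that corn|
| up sand south |
|   word tree   |

Derivation:
Line 1: ['happy', 'forest'] (min_width=12, slack=3)
Line 2: ['developer', 'early'] (min_width=15, slack=0)
Line 3: ['the', 'memory'] (min_width=10, slack=5)
Line 4: ['chair', 'that', 'corn'] (min_width=15, slack=0)
Line 5: ['up', 'sand', 'south'] (min_width=13, slack=2)
Line 6: ['word', 'tree'] (min_width=9, slack=6)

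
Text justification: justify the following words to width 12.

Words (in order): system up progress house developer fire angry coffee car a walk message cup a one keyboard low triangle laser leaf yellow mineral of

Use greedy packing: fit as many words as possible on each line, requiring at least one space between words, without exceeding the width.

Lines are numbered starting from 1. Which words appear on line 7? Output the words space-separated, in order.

Line 1: ['system', 'up'] (min_width=9, slack=3)
Line 2: ['progress'] (min_width=8, slack=4)
Line 3: ['house'] (min_width=5, slack=7)
Line 4: ['developer'] (min_width=9, slack=3)
Line 5: ['fire', 'angry'] (min_width=10, slack=2)
Line 6: ['coffee', 'car', 'a'] (min_width=12, slack=0)
Line 7: ['walk', 'message'] (min_width=12, slack=0)
Line 8: ['cup', 'a', 'one'] (min_width=9, slack=3)
Line 9: ['keyboard', 'low'] (min_width=12, slack=0)
Line 10: ['triangle'] (min_width=8, slack=4)
Line 11: ['laser', 'leaf'] (min_width=10, slack=2)
Line 12: ['yellow'] (min_width=6, slack=6)
Line 13: ['mineral', 'of'] (min_width=10, slack=2)

Answer: walk message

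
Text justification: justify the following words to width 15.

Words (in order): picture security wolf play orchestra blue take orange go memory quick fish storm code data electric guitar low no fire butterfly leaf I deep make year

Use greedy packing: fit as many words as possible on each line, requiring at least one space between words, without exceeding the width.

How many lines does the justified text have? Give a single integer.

Line 1: ['picture'] (min_width=7, slack=8)
Line 2: ['security', 'wolf'] (min_width=13, slack=2)
Line 3: ['play', 'orchestra'] (min_width=14, slack=1)
Line 4: ['blue', 'take'] (min_width=9, slack=6)
Line 5: ['orange', 'go'] (min_width=9, slack=6)
Line 6: ['memory', 'quick'] (min_width=12, slack=3)
Line 7: ['fish', 'storm', 'code'] (min_width=15, slack=0)
Line 8: ['data', 'electric'] (min_width=13, slack=2)
Line 9: ['guitar', 'low', 'no'] (min_width=13, slack=2)
Line 10: ['fire', 'butterfly'] (min_width=14, slack=1)
Line 11: ['leaf', 'I', 'deep'] (min_width=11, slack=4)
Line 12: ['make', 'year'] (min_width=9, slack=6)
Total lines: 12

Answer: 12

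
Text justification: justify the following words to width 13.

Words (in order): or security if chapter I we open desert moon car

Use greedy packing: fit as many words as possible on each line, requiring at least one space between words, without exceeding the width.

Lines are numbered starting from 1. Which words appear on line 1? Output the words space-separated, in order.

Answer: or security

Derivation:
Line 1: ['or', 'security'] (min_width=11, slack=2)
Line 2: ['if', 'chapter', 'I'] (min_width=12, slack=1)
Line 3: ['we', 'open'] (min_width=7, slack=6)
Line 4: ['desert', 'moon'] (min_width=11, slack=2)
Line 5: ['car'] (min_width=3, slack=10)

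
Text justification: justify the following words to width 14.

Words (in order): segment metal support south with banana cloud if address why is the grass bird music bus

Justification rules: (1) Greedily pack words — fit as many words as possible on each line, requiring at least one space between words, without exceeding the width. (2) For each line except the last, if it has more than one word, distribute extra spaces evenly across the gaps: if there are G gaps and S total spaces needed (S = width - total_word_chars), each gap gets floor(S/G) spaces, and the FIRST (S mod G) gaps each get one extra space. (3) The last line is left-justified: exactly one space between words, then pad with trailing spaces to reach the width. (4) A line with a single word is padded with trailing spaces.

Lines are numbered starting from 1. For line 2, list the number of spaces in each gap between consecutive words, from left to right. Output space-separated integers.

Line 1: ['segment', 'metal'] (min_width=13, slack=1)
Line 2: ['support', 'south'] (min_width=13, slack=1)
Line 3: ['with', 'banana'] (min_width=11, slack=3)
Line 4: ['cloud', 'if'] (min_width=8, slack=6)
Line 5: ['address', 'why', 'is'] (min_width=14, slack=0)
Line 6: ['the', 'grass', 'bird'] (min_width=14, slack=0)
Line 7: ['music', 'bus'] (min_width=9, slack=5)

Answer: 2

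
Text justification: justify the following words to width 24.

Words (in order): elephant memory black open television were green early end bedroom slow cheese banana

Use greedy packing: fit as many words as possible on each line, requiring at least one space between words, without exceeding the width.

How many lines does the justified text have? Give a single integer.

Line 1: ['elephant', 'memory', 'black'] (min_width=21, slack=3)
Line 2: ['open', 'television', 'were'] (min_width=20, slack=4)
Line 3: ['green', 'early', 'end', 'bedroom'] (min_width=23, slack=1)
Line 4: ['slow', 'cheese', 'banana'] (min_width=18, slack=6)
Total lines: 4

Answer: 4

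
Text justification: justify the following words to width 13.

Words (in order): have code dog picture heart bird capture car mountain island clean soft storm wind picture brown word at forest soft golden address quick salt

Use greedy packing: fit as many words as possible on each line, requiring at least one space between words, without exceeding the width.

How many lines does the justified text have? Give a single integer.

Line 1: ['have', 'code', 'dog'] (min_width=13, slack=0)
Line 2: ['picture', 'heart'] (min_width=13, slack=0)
Line 3: ['bird', 'capture'] (min_width=12, slack=1)
Line 4: ['car', 'mountain'] (min_width=12, slack=1)
Line 5: ['island', 'clean'] (min_width=12, slack=1)
Line 6: ['soft', 'storm'] (min_width=10, slack=3)
Line 7: ['wind', 'picture'] (min_width=12, slack=1)
Line 8: ['brown', 'word', 'at'] (min_width=13, slack=0)
Line 9: ['forest', 'soft'] (min_width=11, slack=2)
Line 10: ['golden'] (min_width=6, slack=7)
Line 11: ['address', 'quick'] (min_width=13, slack=0)
Line 12: ['salt'] (min_width=4, slack=9)
Total lines: 12

Answer: 12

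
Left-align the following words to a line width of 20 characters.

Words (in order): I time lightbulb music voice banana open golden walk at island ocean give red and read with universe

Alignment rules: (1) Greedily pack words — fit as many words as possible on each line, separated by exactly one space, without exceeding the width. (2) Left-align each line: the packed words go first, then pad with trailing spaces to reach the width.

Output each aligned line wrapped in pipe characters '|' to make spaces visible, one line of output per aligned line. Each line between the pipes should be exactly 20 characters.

Answer: |I time lightbulb    |
|music voice banana  |
|open golden walk at |
|island ocean give   |
|red and read with   |
|universe            |

Derivation:
Line 1: ['I', 'time', 'lightbulb'] (min_width=16, slack=4)
Line 2: ['music', 'voice', 'banana'] (min_width=18, slack=2)
Line 3: ['open', 'golden', 'walk', 'at'] (min_width=19, slack=1)
Line 4: ['island', 'ocean', 'give'] (min_width=17, slack=3)
Line 5: ['red', 'and', 'read', 'with'] (min_width=17, slack=3)
Line 6: ['universe'] (min_width=8, slack=12)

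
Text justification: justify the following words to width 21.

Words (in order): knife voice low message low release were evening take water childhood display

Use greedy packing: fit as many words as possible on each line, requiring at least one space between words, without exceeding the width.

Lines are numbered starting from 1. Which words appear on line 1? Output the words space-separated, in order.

Answer: knife voice low

Derivation:
Line 1: ['knife', 'voice', 'low'] (min_width=15, slack=6)
Line 2: ['message', 'low', 'release'] (min_width=19, slack=2)
Line 3: ['were', 'evening', 'take'] (min_width=17, slack=4)
Line 4: ['water', 'childhood'] (min_width=15, slack=6)
Line 5: ['display'] (min_width=7, slack=14)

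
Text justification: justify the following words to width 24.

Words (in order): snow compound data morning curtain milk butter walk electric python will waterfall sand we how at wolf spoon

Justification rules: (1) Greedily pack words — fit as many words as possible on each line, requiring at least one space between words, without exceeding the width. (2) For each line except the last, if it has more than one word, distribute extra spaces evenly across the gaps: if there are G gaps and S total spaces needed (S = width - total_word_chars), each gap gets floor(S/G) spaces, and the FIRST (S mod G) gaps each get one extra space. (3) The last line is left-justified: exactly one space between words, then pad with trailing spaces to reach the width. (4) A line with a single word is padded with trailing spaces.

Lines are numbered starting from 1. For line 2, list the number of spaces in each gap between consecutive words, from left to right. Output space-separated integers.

Answer: 3 3

Derivation:
Line 1: ['snow', 'compound', 'data'] (min_width=18, slack=6)
Line 2: ['morning', 'curtain', 'milk'] (min_width=20, slack=4)
Line 3: ['butter', 'walk', 'electric'] (min_width=20, slack=4)
Line 4: ['python', 'will', 'waterfall'] (min_width=21, slack=3)
Line 5: ['sand', 'we', 'how', 'at', 'wolf'] (min_width=19, slack=5)
Line 6: ['spoon'] (min_width=5, slack=19)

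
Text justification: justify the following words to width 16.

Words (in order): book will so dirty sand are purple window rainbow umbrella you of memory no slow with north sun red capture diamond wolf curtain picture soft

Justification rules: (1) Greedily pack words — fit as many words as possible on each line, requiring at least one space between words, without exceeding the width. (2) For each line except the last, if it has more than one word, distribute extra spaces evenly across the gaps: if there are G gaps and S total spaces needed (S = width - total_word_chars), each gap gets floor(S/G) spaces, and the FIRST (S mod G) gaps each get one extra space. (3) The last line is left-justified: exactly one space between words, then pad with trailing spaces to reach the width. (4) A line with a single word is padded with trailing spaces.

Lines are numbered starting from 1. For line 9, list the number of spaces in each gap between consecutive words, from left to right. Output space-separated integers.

Line 1: ['book', 'will', 'so'] (min_width=12, slack=4)
Line 2: ['dirty', 'sand', 'are'] (min_width=14, slack=2)
Line 3: ['purple', 'window'] (min_width=13, slack=3)
Line 4: ['rainbow', 'umbrella'] (min_width=16, slack=0)
Line 5: ['you', 'of', 'memory', 'no'] (min_width=16, slack=0)
Line 6: ['slow', 'with', 'north'] (min_width=15, slack=1)
Line 7: ['sun', 'red', 'capture'] (min_width=15, slack=1)
Line 8: ['diamond', 'wolf'] (min_width=12, slack=4)
Line 9: ['curtain', 'picture'] (min_width=15, slack=1)
Line 10: ['soft'] (min_width=4, slack=12)

Answer: 2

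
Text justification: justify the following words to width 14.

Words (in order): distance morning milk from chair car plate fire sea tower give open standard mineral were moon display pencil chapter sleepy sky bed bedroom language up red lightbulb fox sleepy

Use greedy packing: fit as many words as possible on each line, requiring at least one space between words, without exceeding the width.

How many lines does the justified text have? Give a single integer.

Answer: 14

Derivation:
Line 1: ['distance'] (min_width=8, slack=6)
Line 2: ['morning', 'milk'] (min_width=12, slack=2)
Line 3: ['from', 'chair', 'car'] (min_width=14, slack=0)
Line 4: ['plate', 'fire', 'sea'] (min_width=14, slack=0)
Line 5: ['tower', 'give'] (min_width=10, slack=4)
Line 6: ['open', 'standard'] (min_width=13, slack=1)
Line 7: ['mineral', 'were'] (min_width=12, slack=2)
Line 8: ['moon', 'display'] (min_width=12, slack=2)
Line 9: ['pencil', 'chapter'] (min_width=14, slack=0)
Line 10: ['sleepy', 'sky', 'bed'] (min_width=14, slack=0)
Line 11: ['bedroom'] (min_width=7, slack=7)
Line 12: ['language', 'up'] (min_width=11, slack=3)
Line 13: ['red', 'lightbulb'] (min_width=13, slack=1)
Line 14: ['fox', 'sleepy'] (min_width=10, slack=4)
Total lines: 14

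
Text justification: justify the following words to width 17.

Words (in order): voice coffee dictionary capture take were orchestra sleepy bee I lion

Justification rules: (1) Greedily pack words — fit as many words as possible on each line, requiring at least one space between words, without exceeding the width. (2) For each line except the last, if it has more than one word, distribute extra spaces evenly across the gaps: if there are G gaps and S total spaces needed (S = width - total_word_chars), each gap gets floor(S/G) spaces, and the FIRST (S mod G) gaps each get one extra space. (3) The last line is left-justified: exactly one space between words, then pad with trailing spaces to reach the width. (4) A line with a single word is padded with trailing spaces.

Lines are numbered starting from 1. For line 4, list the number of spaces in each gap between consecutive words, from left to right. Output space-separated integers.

Line 1: ['voice', 'coffee'] (min_width=12, slack=5)
Line 2: ['dictionary'] (min_width=10, slack=7)
Line 3: ['capture', 'take', 'were'] (min_width=17, slack=0)
Line 4: ['orchestra', 'sleepy'] (min_width=16, slack=1)
Line 5: ['bee', 'I', 'lion'] (min_width=10, slack=7)

Answer: 2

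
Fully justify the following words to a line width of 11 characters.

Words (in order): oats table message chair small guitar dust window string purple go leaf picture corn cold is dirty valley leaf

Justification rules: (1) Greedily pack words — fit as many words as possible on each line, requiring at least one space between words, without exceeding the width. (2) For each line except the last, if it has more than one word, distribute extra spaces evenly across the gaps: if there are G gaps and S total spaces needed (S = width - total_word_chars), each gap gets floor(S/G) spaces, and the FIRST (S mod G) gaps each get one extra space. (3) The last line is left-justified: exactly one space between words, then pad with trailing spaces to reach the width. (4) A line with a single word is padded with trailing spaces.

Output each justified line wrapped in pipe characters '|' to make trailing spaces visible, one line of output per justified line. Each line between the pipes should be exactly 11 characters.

Answer: |oats  table|
|message    |
|chair small|
|guitar dust|
|window     |
|string     |
|purple   go|
|leaf       |
|picture    |
|corn   cold|
|is    dirty|
|valley leaf|

Derivation:
Line 1: ['oats', 'table'] (min_width=10, slack=1)
Line 2: ['message'] (min_width=7, slack=4)
Line 3: ['chair', 'small'] (min_width=11, slack=0)
Line 4: ['guitar', 'dust'] (min_width=11, slack=0)
Line 5: ['window'] (min_width=6, slack=5)
Line 6: ['string'] (min_width=6, slack=5)
Line 7: ['purple', 'go'] (min_width=9, slack=2)
Line 8: ['leaf'] (min_width=4, slack=7)
Line 9: ['picture'] (min_width=7, slack=4)
Line 10: ['corn', 'cold'] (min_width=9, slack=2)
Line 11: ['is', 'dirty'] (min_width=8, slack=3)
Line 12: ['valley', 'leaf'] (min_width=11, slack=0)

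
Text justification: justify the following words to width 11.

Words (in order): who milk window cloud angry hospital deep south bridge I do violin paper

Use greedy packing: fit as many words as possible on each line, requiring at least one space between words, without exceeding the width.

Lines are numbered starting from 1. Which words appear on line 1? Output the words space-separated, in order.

Line 1: ['who', 'milk'] (min_width=8, slack=3)
Line 2: ['window'] (min_width=6, slack=5)
Line 3: ['cloud', 'angry'] (min_width=11, slack=0)
Line 4: ['hospital'] (min_width=8, slack=3)
Line 5: ['deep', 'south'] (min_width=10, slack=1)
Line 6: ['bridge', 'I', 'do'] (min_width=11, slack=0)
Line 7: ['violin'] (min_width=6, slack=5)
Line 8: ['paper'] (min_width=5, slack=6)

Answer: who milk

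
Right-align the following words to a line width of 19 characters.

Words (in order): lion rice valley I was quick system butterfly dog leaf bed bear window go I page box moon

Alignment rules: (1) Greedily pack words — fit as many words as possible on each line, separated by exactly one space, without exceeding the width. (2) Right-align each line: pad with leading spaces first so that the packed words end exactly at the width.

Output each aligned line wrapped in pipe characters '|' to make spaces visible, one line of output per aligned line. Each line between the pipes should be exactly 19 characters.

Answer: | lion rice valley I|
|   was quick system|
| butterfly dog leaf|
| bed bear window go|
|    I page box moon|

Derivation:
Line 1: ['lion', 'rice', 'valley', 'I'] (min_width=18, slack=1)
Line 2: ['was', 'quick', 'system'] (min_width=16, slack=3)
Line 3: ['butterfly', 'dog', 'leaf'] (min_width=18, slack=1)
Line 4: ['bed', 'bear', 'window', 'go'] (min_width=18, slack=1)
Line 5: ['I', 'page', 'box', 'moon'] (min_width=15, slack=4)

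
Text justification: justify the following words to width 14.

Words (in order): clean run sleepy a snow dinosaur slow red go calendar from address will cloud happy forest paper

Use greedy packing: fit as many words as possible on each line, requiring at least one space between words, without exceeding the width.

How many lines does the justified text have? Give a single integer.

Line 1: ['clean', 'run'] (min_width=9, slack=5)
Line 2: ['sleepy', 'a', 'snow'] (min_width=13, slack=1)
Line 3: ['dinosaur', 'slow'] (min_width=13, slack=1)
Line 4: ['red', 'go'] (min_width=6, slack=8)
Line 5: ['calendar', 'from'] (min_width=13, slack=1)
Line 6: ['address', 'will'] (min_width=12, slack=2)
Line 7: ['cloud', 'happy'] (min_width=11, slack=3)
Line 8: ['forest', 'paper'] (min_width=12, slack=2)
Total lines: 8

Answer: 8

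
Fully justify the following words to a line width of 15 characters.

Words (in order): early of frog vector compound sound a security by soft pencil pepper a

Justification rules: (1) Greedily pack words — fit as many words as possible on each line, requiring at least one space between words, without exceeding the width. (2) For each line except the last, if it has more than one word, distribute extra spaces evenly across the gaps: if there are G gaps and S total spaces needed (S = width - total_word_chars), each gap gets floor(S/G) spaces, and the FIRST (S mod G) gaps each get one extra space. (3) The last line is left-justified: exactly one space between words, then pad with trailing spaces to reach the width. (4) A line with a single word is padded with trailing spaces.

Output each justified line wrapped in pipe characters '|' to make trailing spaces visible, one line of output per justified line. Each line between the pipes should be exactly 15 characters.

Answer: |early  of  frog|
|vector compound|
|sound         a|
|security     by|
|soft     pencil|
|pepper a       |

Derivation:
Line 1: ['early', 'of', 'frog'] (min_width=13, slack=2)
Line 2: ['vector', 'compound'] (min_width=15, slack=0)
Line 3: ['sound', 'a'] (min_width=7, slack=8)
Line 4: ['security', 'by'] (min_width=11, slack=4)
Line 5: ['soft', 'pencil'] (min_width=11, slack=4)
Line 6: ['pepper', 'a'] (min_width=8, slack=7)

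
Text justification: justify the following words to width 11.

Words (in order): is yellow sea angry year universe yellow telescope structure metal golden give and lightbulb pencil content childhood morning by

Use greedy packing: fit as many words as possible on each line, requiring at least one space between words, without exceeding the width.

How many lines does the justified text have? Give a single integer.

Line 1: ['is', 'yellow'] (min_width=9, slack=2)
Line 2: ['sea', 'angry'] (min_width=9, slack=2)
Line 3: ['year'] (min_width=4, slack=7)
Line 4: ['universe'] (min_width=8, slack=3)
Line 5: ['yellow'] (min_width=6, slack=5)
Line 6: ['telescope'] (min_width=9, slack=2)
Line 7: ['structure'] (min_width=9, slack=2)
Line 8: ['metal'] (min_width=5, slack=6)
Line 9: ['golden', 'give'] (min_width=11, slack=0)
Line 10: ['and'] (min_width=3, slack=8)
Line 11: ['lightbulb'] (min_width=9, slack=2)
Line 12: ['pencil'] (min_width=6, slack=5)
Line 13: ['content'] (min_width=7, slack=4)
Line 14: ['childhood'] (min_width=9, slack=2)
Line 15: ['morning', 'by'] (min_width=10, slack=1)
Total lines: 15

Answer: 15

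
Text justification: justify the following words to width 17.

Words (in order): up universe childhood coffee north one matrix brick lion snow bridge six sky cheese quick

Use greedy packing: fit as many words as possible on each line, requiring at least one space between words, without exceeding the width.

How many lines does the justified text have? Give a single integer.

Line 1: ['up', 'universe'] (min_width=11, slack=6)
Line 2: ['childhood', 'coffee'] (min_width=16, slack=1)
Line 3: ['north', 'one', 'matrix'] (min_width=16, slack=1)
Line 4: ['brick', 'lion', 'snow'] (min_width=15, slack=2)
Line 5: ['bridge', 'six', 'sky'] (min_width=14, slack=3)
Line 6: ['cheese', 'quick'] (min_width=12, slack=5)
Total lines: 6

Answer: 6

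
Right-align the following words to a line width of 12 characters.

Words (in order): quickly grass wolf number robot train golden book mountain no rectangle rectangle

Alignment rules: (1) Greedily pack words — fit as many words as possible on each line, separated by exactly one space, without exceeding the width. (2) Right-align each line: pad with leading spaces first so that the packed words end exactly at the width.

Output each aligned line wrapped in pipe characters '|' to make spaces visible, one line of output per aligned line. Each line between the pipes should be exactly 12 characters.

Line 1: ['quickly'] (min_width=7, slack=5)
Line 2: ['grass', 'wolf'] (min_width=10, slack=2)
Line 3: ['number', 'robot'] (min_width=12, slack=0)
Line 4: ['train', 'golden'] (min_width=12, slack=0)
Line 5: ['book'] (min_width=4, slack=8)
Line 6: ['mountain', 'no'] (min_width=11, slack=1)
Line 7: ['rectangle'] (min_width=9, slack=3)
Line 8: ['rectangle'] (min_width=9, slack=3)

Answer: |     quickly|
|  grass wolf|
|number robot|
|train golden|
|        book|
| mountain no|
|   rectangle|
|   rectangle|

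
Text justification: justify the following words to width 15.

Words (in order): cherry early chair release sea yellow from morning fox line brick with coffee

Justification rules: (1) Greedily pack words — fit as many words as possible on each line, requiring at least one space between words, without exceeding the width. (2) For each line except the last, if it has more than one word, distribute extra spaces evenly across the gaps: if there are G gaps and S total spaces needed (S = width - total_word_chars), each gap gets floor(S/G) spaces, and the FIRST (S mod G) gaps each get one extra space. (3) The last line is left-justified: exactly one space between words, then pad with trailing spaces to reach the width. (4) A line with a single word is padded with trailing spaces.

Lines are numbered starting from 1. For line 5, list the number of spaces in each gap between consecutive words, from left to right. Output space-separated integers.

Line 1: ['cherry', 'early'] (min_width=12, slack=3)
Line 2: ['chair', 'release'] (min_width=13, slack=2)
Line 3: ['sea', 'yellow', 'from'] (min_width=15, slack=0)
Line 4: ['morning', 'fox'] (min_width=11, slack=4)
Line 5: ['line', 'brick', 'with'] (min_width=15, slack=0)
Line 6: ['coffee'] (min_width=6, slack=9)

Answer: 1 1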